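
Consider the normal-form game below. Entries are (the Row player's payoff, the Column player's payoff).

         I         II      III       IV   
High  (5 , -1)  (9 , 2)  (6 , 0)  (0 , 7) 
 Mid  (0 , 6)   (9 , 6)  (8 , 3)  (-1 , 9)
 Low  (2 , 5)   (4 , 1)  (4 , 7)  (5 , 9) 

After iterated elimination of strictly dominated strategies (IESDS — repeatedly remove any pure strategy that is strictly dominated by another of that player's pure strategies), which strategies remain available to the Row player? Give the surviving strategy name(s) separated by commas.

Low

For the Column player, IV strictly dominates I on the remaining rows (High: 7>-1, Mid: 9>6, Low: 9>5); eliminate I.
Column II is eliminated: IV beats it against every remaining row (High: 7>2, Mid: 9>6, Low: 9>1).
The Column player's strategy III is strictly dominated by IV (High: 7>0, Mid: 9>3, Low: 9>7) and is removed.
The Row player's strategy High is strictly dominated by Low (IV: 5>0) and is removed.
For the Row player, Low strictly dominates Mid on the remaining columns (IV: 5>-1); eliminate Mid.
Among the remaining strategies, none is strictly dominated by another pure strategy of the same player, so the elimination stops.
Surviving strategies — the Row player: {Low}; the Column player: {IV}.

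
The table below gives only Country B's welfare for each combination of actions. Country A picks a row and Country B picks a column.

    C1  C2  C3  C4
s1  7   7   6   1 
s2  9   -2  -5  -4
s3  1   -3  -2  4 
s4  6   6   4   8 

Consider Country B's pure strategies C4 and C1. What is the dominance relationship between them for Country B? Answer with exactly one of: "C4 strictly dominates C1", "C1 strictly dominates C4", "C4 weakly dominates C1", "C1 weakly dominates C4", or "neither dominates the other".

Compare C4 to C1 across each choice by Country A: s1: 1<7, s2: -4<9, s3: 4>1, s4: 8>6.
C4 does better at s3, s4 but worse at s1, s2; neither strategy dominates the other.

neither dominates the other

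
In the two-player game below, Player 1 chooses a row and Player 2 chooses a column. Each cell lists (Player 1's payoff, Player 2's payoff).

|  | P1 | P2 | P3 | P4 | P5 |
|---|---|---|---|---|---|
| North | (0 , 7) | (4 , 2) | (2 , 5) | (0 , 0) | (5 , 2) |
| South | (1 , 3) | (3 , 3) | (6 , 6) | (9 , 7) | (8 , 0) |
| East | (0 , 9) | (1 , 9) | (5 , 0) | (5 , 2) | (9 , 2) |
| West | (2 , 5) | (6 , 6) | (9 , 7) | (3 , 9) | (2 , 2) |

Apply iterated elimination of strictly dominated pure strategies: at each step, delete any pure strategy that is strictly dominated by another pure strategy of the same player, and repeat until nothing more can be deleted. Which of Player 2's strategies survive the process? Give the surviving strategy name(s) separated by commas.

P4

Player 2's strategy P5 is strictly dominated by P1 (North: 7>2, South: 3>0, East: 9>2, West: 5>2) and is removed.
Row North is eliminated: West beats it against every remaining column (P1: 2>0, P2: 6>4, P3: 9>2, P4: 3>0).
Player 1's strategy East is strictly dominated by South (P1: 1>0, P2: 3>1, P3: 6>5, P4: 9>5) and is removed.
For Player 2, P3 strictly dominates P1 on the remaining rows (South: 6>3, West: 7>5); eliminate P1.
Player 2's strategy P2 is strictly dominated by P3 (South: 6>3, West: 7>6) and is removed.
Player 2's strategy P3 is strictly dominated by P4 (South: 7>6, West: 9>7) and is removed.
Row West is eliminated: South beats it against every remaining column (P4: 9>3).
Among the remaining strategies, none is strictly dominated by another pure strategy of the same player, so the elimination stops.
Surviving strategies — Player 1: {South}; Player 2: {P4}.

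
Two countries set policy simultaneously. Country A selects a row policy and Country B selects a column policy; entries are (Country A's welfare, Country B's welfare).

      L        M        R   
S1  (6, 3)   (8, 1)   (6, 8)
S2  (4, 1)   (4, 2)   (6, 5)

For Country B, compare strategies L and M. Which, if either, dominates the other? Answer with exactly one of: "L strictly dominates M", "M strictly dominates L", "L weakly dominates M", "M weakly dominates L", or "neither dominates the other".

neither dominates the other

Compare L to M across each choice by Country A: S1: 3>1, S2: 1<2.
L does better at S1 but worse at S2; neither strategy dominates the other.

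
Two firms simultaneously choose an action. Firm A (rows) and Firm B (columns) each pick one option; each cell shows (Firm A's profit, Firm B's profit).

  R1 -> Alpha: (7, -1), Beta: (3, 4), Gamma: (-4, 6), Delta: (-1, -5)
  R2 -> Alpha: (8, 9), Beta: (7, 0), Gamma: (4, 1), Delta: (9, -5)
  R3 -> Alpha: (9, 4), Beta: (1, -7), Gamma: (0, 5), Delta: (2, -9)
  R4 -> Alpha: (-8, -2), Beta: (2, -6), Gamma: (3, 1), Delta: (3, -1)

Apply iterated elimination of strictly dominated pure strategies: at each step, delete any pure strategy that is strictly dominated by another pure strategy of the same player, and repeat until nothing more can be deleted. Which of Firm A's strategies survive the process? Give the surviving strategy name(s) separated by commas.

Firm A's strategy R1 is strictly dominated by R2 (Alpha: 8>7, Beta: 7>3, Gamma: 4>-4, Delta: 9>-1) and is removed.
Row R4 is eliminated: R2 beats it against every remaining column (Alpha: 8>-8, Beta: 7>2, Gamma: 4>3, Delta: 9>3).
Column Beta is eliminated: Alpha beats it against every remaining row (R2: 9>0, R3: 4>-7).
Firm B's strategy Delta is strictly dominated by Alpha (R2: 9>-5, R3: 4>-9) and is removed.
Among the remaining strategies, none is strictly dominated by another pure strategy of the same player, so the elimination stops.
Surviving strategies — Firm A: {R2, R3}; Firm B: {Alpha, Gamma}.

R2, R3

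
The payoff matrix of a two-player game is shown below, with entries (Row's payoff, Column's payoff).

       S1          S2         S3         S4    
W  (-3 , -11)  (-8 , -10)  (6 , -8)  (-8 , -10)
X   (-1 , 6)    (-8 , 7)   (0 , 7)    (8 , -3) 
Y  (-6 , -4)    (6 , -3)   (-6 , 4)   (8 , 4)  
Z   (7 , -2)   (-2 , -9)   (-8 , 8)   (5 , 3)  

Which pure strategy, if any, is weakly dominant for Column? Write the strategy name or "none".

S3

S3 vs S1: W: -8>-11, X: 7>6, Y: 4>-4, Z: 8>-2.
S3 vs S2: W: -8>-10, X: 7=7, Y: 4>-3, Z: 8>-9.
S3 vs S4: W: -8>-10, X: 7>-3, Y: 4=4, Z: 8>3.
S3 is at least as good as every other strategy against every opponent action, so it is weakly dominant.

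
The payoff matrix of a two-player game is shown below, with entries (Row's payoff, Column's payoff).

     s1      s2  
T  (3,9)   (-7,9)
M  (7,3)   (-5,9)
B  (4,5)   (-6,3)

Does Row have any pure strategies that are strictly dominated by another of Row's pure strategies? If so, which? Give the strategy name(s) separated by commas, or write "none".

M strictly dominates T — s1: 7>3, s2: -5>-7.
Nothing dominates M: T at s1 (7>3); B at s1 (7>4).
M strictly dominates B — s1: 7>4, s2: -5>-6.

T, B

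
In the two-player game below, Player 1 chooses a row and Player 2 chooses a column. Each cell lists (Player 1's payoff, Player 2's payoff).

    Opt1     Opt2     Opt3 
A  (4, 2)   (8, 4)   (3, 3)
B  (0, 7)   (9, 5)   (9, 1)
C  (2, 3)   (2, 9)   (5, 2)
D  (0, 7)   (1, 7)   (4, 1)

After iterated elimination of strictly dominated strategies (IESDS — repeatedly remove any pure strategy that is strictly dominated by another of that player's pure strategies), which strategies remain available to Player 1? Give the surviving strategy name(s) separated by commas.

Player 1's strategy D is strictly dominated by C (Opt1: 2>0, Opt2: 2>1, Opt3: 5>4) and is removed.
For Player 2, Opt2 strictly dominates Opt3 on the remaining rows (A: 4>3, B: 5>1, C: 9>2); eliminate Opt3.
Row C is eliminated: A beats it against every remaining column (Opt1: 4>2, Opt2: 8>2).
Among the remaining strategies, none is strictly dominated by another pure strategy of the same player, so the elimination stops.
Surviving strategies — Player 1: {A, B}; Player 2: {Opt1, Opt2}.

A, B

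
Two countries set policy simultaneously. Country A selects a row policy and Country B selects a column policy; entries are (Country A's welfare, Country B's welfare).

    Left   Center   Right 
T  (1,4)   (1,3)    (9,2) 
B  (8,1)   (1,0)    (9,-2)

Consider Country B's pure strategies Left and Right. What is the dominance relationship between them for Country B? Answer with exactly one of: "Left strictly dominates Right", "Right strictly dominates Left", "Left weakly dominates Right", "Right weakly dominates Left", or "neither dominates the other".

Compare Left to Right across every action of Country A: T: 4>2, B: 1>-2.
Every comparison favours Left, so Left strictly dominates Right.

Left strictly dominates Right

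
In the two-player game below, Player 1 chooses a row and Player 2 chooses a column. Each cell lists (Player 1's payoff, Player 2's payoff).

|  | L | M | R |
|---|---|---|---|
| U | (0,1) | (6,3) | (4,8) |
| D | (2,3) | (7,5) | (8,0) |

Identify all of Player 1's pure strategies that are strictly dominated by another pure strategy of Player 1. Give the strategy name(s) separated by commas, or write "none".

U is strictly dominated by D (L: 2>0, M: 7>6, R: 8>4).
D: no other strategy beats it everywhere (U at L (2>0)).

U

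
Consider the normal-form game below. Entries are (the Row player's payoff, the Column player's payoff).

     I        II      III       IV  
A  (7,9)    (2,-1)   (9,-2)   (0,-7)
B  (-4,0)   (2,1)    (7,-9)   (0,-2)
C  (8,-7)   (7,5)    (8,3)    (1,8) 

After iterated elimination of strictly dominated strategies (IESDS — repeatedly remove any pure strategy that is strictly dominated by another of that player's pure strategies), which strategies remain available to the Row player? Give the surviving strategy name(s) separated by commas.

For the Row player, C strictly dominates B on the remaining columns (I: 8>-4, II: 7>2, III: 8>7, IV: 1>0); eliminate B.
The Column player's strategy III is strictly dominated by II (A: -1>-2, C: 5>3) and is removed.
Row A is eliminated: C beats it against every remaining column (I: 8>7, II: 7>2, IV: 1>0).
Column I is eliminated: II beats it against every remaining row (C: 5>-7).
The Column player's strategy II is strictly dominated by IV (C: 8>5) and is removed.
Among the remaining strategies, none is strictly dominated by another pure strategy of the same player, so the elimination stops.
Surviving strategies — the Row player: {C}; the Column player: {IV}.

C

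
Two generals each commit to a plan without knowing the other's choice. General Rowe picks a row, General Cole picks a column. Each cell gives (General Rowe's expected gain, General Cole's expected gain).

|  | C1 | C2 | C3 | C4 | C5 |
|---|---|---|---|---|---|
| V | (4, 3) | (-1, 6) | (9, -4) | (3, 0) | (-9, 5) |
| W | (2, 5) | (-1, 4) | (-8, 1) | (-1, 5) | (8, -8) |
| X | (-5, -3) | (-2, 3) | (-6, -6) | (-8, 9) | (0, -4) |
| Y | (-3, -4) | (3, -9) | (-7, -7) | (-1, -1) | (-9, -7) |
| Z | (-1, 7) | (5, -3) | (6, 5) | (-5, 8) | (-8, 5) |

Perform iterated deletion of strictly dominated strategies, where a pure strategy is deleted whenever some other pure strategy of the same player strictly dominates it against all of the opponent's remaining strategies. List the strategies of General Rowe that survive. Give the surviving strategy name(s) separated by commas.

V, W, Y, Z

General Cole's strategy C3 is strictly dominated by C1 (V: 3>-4, W: 5>1, X: -3>-6, Y: -4>-7, Z: 7>5) and is removed.
General Rowe's strategy X is strictly dominated by W (C1: 2>-5, C2: -1>-2, C4: -1>-8, C5: 8>0) and is removed.
Among the remaining strategies, none is strictly dominated by another pure strategy of the same player, so the elimination stops.
Surviving strategies — General Rowe: {V, W, Y, Z}; General Cole: {C1, C2, C4, C5}.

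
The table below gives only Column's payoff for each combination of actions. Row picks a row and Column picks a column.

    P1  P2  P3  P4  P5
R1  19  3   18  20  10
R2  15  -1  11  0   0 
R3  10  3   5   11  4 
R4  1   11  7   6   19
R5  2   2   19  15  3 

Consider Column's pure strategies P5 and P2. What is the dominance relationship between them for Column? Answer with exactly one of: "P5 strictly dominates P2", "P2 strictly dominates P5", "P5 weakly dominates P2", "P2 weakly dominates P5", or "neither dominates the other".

P5 strictly dominates P2

P5's payoffs vs P2's, by Row's action — R1: 10>3, R2: 0>-1, R3: 4>3, R4: 19>11, R5: 3>2.
Every comparison favours P5, so P5 strictly dominates P2.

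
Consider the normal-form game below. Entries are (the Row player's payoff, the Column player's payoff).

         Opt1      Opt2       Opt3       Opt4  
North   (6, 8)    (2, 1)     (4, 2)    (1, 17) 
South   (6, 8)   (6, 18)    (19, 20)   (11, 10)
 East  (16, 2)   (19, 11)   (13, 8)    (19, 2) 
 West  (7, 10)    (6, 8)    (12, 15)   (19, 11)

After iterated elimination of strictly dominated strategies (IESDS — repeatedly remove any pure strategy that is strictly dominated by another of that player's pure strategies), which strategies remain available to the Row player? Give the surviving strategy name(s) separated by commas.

South, East

Row North is eliminated: East beats it against every remaining column (Opt1: 16>6, Opt2: 19>2, Opt3: 13>4, Opt4: 19>1).
Column Opt1 is eliminated: Opt3 beats it against every remaining row (South: 20>8, East: 8>2, West: 15>10).
The Column player's strategy Opt4 is strictly dominated by Opt3 (South: 20>10, East: 8>2, West: 15>11) and is removed.
Row West is eliminated: East beats it against every remaining column (Opt2: 19>6, Opt3: 13>12).
Among the remaining strategies, none is strictly dominated by another pure strategy of the same player, so the elimination stops.
Surviving strategies — the Row player: {South, East}; the Column player: {Opt2, Opt3}.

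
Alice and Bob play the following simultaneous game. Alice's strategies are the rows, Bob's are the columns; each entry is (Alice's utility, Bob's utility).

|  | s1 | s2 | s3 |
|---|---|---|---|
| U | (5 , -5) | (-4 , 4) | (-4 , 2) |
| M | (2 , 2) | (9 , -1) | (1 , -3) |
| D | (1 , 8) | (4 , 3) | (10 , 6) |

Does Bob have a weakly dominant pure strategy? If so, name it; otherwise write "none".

s1 fails to dominate s2 at U (-5<4).
s2 fails to dominate s1 at M (-1<2).
s3 fails to dominate s1 at M (-3<2).
No single strategy dominates all the others.

none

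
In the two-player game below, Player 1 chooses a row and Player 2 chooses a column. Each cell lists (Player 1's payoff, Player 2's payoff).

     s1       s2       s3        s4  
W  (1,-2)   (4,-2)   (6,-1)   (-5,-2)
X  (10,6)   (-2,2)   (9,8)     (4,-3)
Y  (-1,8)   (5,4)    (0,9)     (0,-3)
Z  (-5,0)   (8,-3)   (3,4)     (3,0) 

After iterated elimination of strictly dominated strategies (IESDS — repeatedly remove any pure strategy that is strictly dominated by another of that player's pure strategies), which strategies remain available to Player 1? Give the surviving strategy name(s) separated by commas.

X

Column s1 is eliminated: s3 beats it against every remaining row (W: -1>-2, X: 8>6, Y: 9>8, Z: 4>0).
Row Y is eliminated: Z beats it against every remaining column (s2: 8>5, s3: 3>0, s4: 3>0).
Player 2's strategy s2 is strictly dominated by s3 (W: -1>-2, X: 8>2, Z: 4>-3) and is removed.
Row W is eliminated: X beats it against every remaining column (s3: 9>6, s4: 4>-5).
Player 1's strategy Z is strictly dominated by X (s3: 9>3, s4: 4>3) and is removed.
For Player 2, s3 strictly dominates s4 on the remaining rows (X: 8>-3); eliminate s4.
Among the remaining strategies, none is strictly dominated by another pure strategy of the same player, so the elimination stops.
Surviving strategies — Player 1: {X}; Player 2: {s3}.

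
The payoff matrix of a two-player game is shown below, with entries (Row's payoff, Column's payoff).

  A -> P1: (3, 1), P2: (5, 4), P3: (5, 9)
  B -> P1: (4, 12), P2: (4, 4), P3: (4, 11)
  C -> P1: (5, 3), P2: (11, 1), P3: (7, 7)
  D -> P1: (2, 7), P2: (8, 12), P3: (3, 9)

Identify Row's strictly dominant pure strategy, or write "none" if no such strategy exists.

C

C vs A: P1: 5>3, P2: 11>5, P3: 7>5.
C vs B: P1: 5>4, P2: 11>4, P3: 7>4.
C vs D: P1: 5>2, P2: 11>8, P3: 7>3.
C strictly beats every other strategy against every opponent action, so it is strictly dominant.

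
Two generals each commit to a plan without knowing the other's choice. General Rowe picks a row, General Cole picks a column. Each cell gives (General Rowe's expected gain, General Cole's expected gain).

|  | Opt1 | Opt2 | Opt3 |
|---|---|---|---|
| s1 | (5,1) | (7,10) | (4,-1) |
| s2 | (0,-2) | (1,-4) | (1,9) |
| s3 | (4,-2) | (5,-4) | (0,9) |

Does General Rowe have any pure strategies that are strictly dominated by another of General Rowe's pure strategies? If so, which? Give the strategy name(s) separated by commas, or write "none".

s2, s3

Nothing dominates s1: s2 at Opt1 (5>0); s3 at Opt1 (5>4).
s2: dominated, since s1 does at least as well everywhere (Opt1: 5>0, Opt2: 7>1, Opt3: 4>1).
s3: dominated, since s1 does at least as well everywhere (Opt1: 5>4, Opt2: 7>5, Opt3: 4>0).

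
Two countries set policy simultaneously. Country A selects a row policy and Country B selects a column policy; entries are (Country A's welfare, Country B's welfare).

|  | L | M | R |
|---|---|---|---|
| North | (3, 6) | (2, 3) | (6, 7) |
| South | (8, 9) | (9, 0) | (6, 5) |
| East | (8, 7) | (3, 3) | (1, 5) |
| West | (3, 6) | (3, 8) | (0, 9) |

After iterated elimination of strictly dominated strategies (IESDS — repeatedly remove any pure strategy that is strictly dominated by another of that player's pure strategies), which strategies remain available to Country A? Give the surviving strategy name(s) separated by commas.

Row West is eliminated: South beats it against every remaining column (L: 8>3, M: 9>3, R: 6>0).
Country B's strategy M is strictly dominated by L (North: 6>3, South: 9>0, East: 7>3) and is removed.
Among the remaining strategies, none is strictly dominated by another pure strategy of the same player, so the elimination stops.
Surviving strategies — Country A: {North, South, East}; Country B: {L, R}.

North, South, East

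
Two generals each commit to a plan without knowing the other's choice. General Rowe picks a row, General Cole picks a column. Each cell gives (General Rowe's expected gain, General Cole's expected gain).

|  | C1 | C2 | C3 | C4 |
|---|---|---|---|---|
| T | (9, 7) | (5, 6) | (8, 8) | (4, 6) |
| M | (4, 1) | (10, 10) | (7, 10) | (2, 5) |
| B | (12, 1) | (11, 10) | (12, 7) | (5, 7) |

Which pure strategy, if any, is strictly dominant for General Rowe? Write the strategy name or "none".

B vs T: C1: 12>9, C2: 11>5, C3: 12>8, C4: 5>4.
B vs M: C1: 12>4, C2: 11>10, C3: 12>7, C4: 5>2.
B strictly beats every other strategy against every opponent action, so it is strictly dominant.

B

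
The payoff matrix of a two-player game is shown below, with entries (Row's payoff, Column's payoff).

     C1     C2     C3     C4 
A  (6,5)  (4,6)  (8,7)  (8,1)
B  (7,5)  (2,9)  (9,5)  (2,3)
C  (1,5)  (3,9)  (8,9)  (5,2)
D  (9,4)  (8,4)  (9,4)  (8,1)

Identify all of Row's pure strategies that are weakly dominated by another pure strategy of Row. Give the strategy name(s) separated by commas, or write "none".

A, B, C

A: dominated, since D does at least as well everywhere (C1: 9>6, C2: 8>4, C3: 9>8, C4: 8=8).
B: dominated, since D does at least as well everywhere (C1: 9>7, C2: 8>2, C3: 9=9, C4: 8>2).
C: dominated, since A does at least as well everywhere (C1: 6>1, C2: 4>3, C3: 8=8, C4: 8>5).
Nothing dominates D: A at C1 (9>6); B at C1 (9>7); C at C1 (9>1).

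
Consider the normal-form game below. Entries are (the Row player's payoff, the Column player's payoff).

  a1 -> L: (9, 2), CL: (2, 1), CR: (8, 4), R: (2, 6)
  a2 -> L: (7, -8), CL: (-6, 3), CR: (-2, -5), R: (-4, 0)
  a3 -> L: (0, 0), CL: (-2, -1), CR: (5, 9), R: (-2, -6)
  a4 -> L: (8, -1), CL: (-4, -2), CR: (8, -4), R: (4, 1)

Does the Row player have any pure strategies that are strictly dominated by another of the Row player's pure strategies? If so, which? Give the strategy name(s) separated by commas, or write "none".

a2, a3

a1 is not dominated — it holds its own against a2 at L (9>7); a3 at L (9>0); a4 at L (9>8).
a1 strictly dominates a2 — L: 9>7, CL: 2>-6, CR: 8>-2, R: 2>-4.
a1 strictly dominates a3 — L: 9>0, CL: 2>-2, CR: 8>5, R: 2>-2.
Nothing dominates a4: a1 at CR (8=8); a2 at L (8>7); a3 at L (8>0).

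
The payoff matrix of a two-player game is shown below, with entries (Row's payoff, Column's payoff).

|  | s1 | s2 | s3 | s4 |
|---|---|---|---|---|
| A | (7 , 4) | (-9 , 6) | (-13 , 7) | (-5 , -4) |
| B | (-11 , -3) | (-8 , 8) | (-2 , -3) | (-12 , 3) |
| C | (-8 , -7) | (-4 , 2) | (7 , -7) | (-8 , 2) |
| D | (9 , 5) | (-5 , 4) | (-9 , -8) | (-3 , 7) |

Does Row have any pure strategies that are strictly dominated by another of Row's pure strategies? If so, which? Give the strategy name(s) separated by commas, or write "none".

A: dominated, since D does at least as well everywhere (s1: 9>7, s2: -5>-9, s3: -9>-13, s4: -3>-5).
B: dominated, since C does at least as well everywhere (s1: -8>-11, s2: -4>-8, s3: 7>-2, s4: -8>-12).
C is not dominated — it holds its own against A at s2 (-4>-9); B at s1 (-8>-11); D at s2 (-4>-5).
D is not dominated — it holds its own against A at s1 (9>7); B at s1 (9>-11); C at s1 (9>-8).

A, B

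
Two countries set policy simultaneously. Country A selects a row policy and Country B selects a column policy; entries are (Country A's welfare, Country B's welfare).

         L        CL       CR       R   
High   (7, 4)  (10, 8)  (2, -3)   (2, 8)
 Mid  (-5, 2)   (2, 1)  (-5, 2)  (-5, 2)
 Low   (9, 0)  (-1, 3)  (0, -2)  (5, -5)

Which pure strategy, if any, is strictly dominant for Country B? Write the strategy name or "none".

L fails to dominate CL at High (4<8).
CL fails to dominate L at Mid (1<2).
CR fails to dominate L at High (-3<4).
R fails to dominate L at Mid (2=2).
No single strategy dominates all the others.

none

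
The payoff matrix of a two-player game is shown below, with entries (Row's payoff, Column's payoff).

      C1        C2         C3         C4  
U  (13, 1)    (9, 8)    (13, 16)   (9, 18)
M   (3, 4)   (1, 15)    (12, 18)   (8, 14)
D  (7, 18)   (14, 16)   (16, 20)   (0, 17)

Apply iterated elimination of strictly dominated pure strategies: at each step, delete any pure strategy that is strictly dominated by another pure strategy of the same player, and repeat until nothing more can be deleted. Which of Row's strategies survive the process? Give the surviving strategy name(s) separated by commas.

U, D

For Row, U strictly dominates M on the remaining columns (C1: 13>3, C2: 9>1, C3: 13>12, C4: 9>8); eliminate M.
Column C1 is eliminated: C3 beats it against every remaining row (U: 16>1, D: 20>18).
Column C2 is eliminated: C3 beats it against every remaining row (U: 16>8, D: 20>16).
Among the remaining strategies, none is strictly dominated by another pure strategy of the same player, so the elimination stops.
Surviving strategies — Row: {U, D}; Column: {C3, C4}.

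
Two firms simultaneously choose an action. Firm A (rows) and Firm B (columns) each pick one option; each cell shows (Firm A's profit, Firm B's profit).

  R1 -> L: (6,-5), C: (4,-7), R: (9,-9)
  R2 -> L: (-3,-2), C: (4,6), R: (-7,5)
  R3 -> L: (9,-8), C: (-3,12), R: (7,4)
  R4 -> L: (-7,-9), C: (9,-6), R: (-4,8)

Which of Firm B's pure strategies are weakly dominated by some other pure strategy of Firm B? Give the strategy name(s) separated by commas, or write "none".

none

L: no other strategy beats it everywhere (C at R1 (-5>-7); R at R1 (-5>-9)).
Nothing dominates C: L at R2 (6>-2); R at R1 (-7>-9).
R: no other strategy beats it everywhere (L at R2 (5>-2); C at R4 (8>-6)).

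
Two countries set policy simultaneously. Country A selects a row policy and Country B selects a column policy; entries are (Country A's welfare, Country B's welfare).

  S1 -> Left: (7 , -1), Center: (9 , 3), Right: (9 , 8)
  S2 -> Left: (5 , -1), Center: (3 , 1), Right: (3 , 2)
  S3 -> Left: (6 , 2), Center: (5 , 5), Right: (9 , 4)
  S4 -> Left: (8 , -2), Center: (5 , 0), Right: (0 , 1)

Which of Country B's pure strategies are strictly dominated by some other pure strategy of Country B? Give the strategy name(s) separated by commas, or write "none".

Left is strictly dominated by Center (S1: 3>-1, S2: 1>-1, S3: 5>2, S4: 0>-2).
Center: no other strategy beats it everywhere (Left at S1 (3>-1); Right at S3 (5>4)).
Right is not dominated — it holds its own against Left at S1 (8>-1); Center at S1 (8>3).

Left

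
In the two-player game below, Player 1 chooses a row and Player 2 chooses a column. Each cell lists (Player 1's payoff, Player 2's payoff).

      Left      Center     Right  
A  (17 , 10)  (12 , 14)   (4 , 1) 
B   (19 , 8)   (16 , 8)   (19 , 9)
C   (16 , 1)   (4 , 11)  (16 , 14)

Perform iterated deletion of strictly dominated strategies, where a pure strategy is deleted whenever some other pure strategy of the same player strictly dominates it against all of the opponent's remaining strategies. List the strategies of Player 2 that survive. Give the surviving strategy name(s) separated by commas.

Right

Row A is eliminated: B beats it against every remaining column (Left: 19>17, Center: 16>12, Right: 19>4).
Row C is eliminated: B beats it against every remaining column (Left: 19>16, Center: 16>4, Right: 19>16).
Player 2's strategy Left is strictly dominated by Right (B: 9>8) and is removed.
Column Center is eliminated: Right beats it against every remaining row (B: 9>8).
Among the remaining strategies, none is strictly dominated by another pure strategy of the same player, so the elimination stops.
Surviving strategies — Player 1: {B}; Player 2: {Right}.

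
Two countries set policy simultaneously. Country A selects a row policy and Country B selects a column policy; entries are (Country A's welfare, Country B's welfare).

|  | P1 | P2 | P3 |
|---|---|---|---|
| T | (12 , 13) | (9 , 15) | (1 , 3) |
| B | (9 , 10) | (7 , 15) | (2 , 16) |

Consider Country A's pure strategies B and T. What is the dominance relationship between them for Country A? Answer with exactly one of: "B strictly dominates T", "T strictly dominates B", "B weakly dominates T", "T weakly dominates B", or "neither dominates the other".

neither dominates the other

Compare B to T across each opponent action: P1: 9<12, P2: 7<9, P3: 2>1.
B does better at P3 but worse at P1, P2; neither strategy dominates the other.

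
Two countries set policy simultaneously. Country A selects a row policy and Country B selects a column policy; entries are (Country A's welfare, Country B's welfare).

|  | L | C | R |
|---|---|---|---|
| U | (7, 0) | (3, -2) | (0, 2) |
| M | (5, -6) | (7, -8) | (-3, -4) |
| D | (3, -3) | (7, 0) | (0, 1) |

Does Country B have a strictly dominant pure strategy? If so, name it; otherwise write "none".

R

R vs L: U: 2>0, M: -4>-6, D: 1>-3.
R vs C: U: 2>-2, M: -4>-8, D: 1>0.
R strictly beats every other strategy against every opponent action, so it is strictly dominant.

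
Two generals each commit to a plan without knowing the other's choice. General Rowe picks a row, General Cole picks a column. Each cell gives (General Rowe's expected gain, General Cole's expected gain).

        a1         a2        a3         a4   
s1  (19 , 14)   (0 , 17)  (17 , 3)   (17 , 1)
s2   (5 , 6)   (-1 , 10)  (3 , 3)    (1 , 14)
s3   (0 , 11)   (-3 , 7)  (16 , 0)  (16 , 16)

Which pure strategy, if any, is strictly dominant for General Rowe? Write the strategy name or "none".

s1 vs s2: a1: 19>5, a2: 0>-1, a3: 17>3, a4: 17>1.
s1 vs s3: a1: 19>0, a2: 0>-3, a3: 17>16, a4: 17>16.
s1 strictly beats every other strategy against every opponent action, so it is strictly dominant.

s1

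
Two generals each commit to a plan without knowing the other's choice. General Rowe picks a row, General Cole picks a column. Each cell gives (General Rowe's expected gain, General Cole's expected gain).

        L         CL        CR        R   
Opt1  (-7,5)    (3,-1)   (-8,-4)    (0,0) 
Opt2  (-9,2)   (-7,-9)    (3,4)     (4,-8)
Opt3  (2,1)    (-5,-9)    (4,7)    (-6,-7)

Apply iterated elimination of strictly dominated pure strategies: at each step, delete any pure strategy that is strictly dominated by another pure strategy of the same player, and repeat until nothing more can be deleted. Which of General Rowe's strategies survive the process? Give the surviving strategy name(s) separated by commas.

General Cole's strategy CL is strictly dominated by L (Opt1: 5>-1, Opt2: 2>-9, Opt3: 1>-9) and is removed.
Column R is eliminated: L beats it against every remaining row (Opt1: 5>0, Opt2: 2>-8, Opt3: 1>-7).
For General Rowe, Opt3 strictly dominates Opt1 on the remaining columns (L: 2>-7, CR: 4>-8); eliminate Opt1.
General Rowe's strategy Opt2 is strictly dominated by Opt3 (L: 2>-9, CR: 4>3) and is removed.
Column L is eliminated: CR beats it against every remaining row (Opt3: 7>1).
Among the remaining strategies, none is strictly dominated by another pure strategy of the same player, so the elimination stops.
Surviving strategies — General Rowe: {Opt3}; General Cole: {CR}.

Opt3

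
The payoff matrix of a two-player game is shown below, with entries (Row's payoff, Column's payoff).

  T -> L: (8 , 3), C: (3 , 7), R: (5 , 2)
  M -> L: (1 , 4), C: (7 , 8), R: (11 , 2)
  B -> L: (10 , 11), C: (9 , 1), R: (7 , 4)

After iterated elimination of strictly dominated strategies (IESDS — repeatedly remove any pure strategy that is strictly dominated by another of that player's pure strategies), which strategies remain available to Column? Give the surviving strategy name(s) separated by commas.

Row's strategy T is strictly dominated by B (L: 10>8, C: 9>3, R: 7>5) and is removed.
Column's strategy R is strictly dominated by L (M: 4>2, B: 11>4) and is removed.
For Row, B strictly dominates M on the remaining columns (L: 10>1, C: 9>7); eliminate M.
For Column, L strictly dominates C on the remaining rows (B: 11>1); eliminate C.
Among the remaining strategies, none is strictly dominated by another pure strategy of the same player, so the elimination stops.
Surviving strategies — Row: {B}; Column: {L}.

L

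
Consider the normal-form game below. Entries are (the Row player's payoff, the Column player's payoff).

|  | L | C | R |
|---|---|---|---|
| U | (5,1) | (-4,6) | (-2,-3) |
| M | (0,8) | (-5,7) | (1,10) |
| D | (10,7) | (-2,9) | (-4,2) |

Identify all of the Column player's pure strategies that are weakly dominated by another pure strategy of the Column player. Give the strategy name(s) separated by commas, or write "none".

none

L: no other strategy beats it everywhere (C at M (8>7); R at U (1>-3)).
Nothing dominates C: L at U (6>1); R at U (6>-3).
R: no other strategy beats it everywhere (L at M (10>8); C at M (10>7)).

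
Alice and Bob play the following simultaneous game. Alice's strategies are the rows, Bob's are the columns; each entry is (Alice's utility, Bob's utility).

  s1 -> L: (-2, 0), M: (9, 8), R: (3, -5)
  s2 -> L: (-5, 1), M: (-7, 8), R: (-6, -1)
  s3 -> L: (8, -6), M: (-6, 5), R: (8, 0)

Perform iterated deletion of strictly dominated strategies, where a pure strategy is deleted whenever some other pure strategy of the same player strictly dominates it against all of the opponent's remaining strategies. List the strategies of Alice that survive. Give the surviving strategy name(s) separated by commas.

Row s2 is eliminated: s1 beats it against every remaining column (L: -2>-5, M: 9>-7, R: 3>-6).
Bob's strategy L is strictly dominated by M (s1: 8>0, s3: 5>-6) and is removed.
For Bob, M strictly dominates R on the remaining rows (s1: 8>-5, s3: 5>0); eliminate R.
Row s3 is eliminated: s1 beats it against every remaining column (M: 9>-6).
Among the remaining strategies, none is strictly dominated by another pure strategy of the same player, so the elimination stops.
Surviving strategies — Alice: {s1}; Bob: {M}.

s1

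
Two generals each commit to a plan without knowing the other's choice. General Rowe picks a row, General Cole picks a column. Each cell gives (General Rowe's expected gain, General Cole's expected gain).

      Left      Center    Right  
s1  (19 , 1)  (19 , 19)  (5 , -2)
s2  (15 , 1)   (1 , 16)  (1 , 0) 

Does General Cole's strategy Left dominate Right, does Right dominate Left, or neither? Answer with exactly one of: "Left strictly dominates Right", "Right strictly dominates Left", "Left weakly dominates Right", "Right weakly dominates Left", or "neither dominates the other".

Compare Left to Right across each opponent action: s1: 1>-2, s2: 1>0.
Every comparison favours Left, so Left strictly dominates Right.

Left strictly dominates Right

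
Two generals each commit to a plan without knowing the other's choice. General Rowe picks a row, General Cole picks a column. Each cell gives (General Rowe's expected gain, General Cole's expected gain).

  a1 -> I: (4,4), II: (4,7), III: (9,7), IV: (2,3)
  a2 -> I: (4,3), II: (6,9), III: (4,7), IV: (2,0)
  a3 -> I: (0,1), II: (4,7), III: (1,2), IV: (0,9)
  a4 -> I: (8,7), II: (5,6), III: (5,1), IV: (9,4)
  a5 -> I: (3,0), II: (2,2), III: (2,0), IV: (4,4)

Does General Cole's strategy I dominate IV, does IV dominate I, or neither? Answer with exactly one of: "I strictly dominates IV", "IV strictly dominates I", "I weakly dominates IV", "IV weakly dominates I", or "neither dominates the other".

Compare I to IV across each choice by General Rowe: a1: 4>3, a2: 3>0, a3: 1<9, a4: 7>4, a5: 0<4.
I does better at a1, a2, a4 but worse at a3, a5; neither strategy dominates the other.

neither dominates the other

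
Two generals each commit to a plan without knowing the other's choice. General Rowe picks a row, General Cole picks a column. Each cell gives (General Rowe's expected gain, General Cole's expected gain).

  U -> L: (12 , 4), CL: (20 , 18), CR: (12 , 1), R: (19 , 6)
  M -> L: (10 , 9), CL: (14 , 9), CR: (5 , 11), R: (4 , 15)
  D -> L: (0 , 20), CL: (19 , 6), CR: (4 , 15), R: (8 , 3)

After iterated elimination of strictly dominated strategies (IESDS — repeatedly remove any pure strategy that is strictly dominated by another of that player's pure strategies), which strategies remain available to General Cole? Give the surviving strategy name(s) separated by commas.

CL

General Rowe's strategy M is strictly dominated by U (L: 12>10, CL: 20>14, CR: 12>5, R: 19>4) and is removed.
For General Rowe, U strictly dominates D on the remaining columns (L: 12>0, CL: 20>19, CR: 12>4, R: 19>8); eliminate D.
Column L is eliminated: CL beats it against every remaining row (U: 18>4).
General Cole's strategy CR is strictly dominated by CL (U: 18>1) and is removed.
General Cole's strategy R is strictly dominated by CL (U: 18>6) and is removed.
Among the remaining strategies, none is strictly dominated by another pure strategy of the same player, so the elimination stops.
Surviving strategies — General Rowe: {U}; General Cole: {CL}.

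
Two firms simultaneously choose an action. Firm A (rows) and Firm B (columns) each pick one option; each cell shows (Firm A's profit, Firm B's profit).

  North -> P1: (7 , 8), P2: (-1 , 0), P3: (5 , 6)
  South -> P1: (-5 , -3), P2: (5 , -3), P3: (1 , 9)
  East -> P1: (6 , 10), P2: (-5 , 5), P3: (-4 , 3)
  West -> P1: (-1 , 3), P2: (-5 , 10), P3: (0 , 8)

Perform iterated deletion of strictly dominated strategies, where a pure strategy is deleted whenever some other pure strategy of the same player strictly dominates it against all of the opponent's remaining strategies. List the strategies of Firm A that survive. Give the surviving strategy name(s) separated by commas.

North

For Firm A, North strictly dominates East on the remaining columns (P1: 7>6, P2: -1>-5, P3: 5>-4); eliminate East.
Row West is eliminated: North beats it against every remaining column (P1: 7>-1, P2: -1>-5, P3: 5>0).
For Firm B, P3 strictly dominates P2 on the remaining rows (North: 6>0, South: 9>-3); eliminate P2.
Row South is eliminated: North beats it against every remaining column (P1: 7>-5, P3: 5>1).
Firm B's strategy P3 is strictly dominated by P1 (North: 8>6) and is removed.
Among the remaining strategies, none is strictly dominated by another pure strategy of the same player, so the elimination stops.
Surviving strategies — Firm A: {North}; Firm B: {P1}.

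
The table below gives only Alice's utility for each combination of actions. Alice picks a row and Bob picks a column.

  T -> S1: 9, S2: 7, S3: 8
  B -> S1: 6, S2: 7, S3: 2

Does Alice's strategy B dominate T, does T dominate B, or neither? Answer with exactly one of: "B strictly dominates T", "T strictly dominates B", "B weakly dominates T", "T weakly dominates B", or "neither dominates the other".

T weakly dominates B

Compare B to T across every action of Bob: S1: 6<9, S2: 7=7, S3: 2<8.
T is at least as good everywhere and strictly better somewhere (tied at S2), so T weakly dominates B.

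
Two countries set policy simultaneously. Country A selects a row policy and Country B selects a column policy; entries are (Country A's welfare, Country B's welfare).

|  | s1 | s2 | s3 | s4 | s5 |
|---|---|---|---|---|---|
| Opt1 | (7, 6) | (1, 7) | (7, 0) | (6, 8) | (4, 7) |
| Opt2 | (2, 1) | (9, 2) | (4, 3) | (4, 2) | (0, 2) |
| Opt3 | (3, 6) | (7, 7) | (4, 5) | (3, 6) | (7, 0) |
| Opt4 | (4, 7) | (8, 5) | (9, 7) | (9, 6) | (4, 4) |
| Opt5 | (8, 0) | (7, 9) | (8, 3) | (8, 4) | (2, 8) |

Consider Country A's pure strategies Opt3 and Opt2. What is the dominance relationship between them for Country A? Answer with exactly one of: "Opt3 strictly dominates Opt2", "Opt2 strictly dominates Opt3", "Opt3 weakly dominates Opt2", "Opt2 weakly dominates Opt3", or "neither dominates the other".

neither dominates the other

Compare Opt3 to Opt2 across every action of Country B: s1: 3>2, s2: 7<9, s3: 4=4, s4: 3<4, s5: 7>0.
Opt3 does better at s1, s5 but worse at s2, s4; neither strategy dominates the other.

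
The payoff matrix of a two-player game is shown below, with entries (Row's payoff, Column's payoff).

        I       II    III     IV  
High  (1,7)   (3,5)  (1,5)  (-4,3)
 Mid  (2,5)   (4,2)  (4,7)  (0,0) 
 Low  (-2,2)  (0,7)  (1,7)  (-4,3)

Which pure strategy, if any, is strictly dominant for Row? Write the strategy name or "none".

Mid

Mid vs High: I: 2>1, II: 4>3, III: 4>1, IV: 0>-4.
Mid vs Low: I: 2>-2, II: 4>0, III: 4>1, IV: 0>-4.
Mid strictly beats every other strategy against every opponent action, so it is strictly dominant.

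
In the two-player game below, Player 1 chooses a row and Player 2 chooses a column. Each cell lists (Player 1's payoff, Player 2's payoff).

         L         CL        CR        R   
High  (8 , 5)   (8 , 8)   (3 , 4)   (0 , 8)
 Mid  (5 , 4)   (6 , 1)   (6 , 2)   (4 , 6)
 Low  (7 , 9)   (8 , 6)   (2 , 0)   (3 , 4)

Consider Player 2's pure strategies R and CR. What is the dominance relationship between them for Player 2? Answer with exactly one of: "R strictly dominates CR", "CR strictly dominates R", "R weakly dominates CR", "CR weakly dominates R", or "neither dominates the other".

R strictly dominates CR

R's payoffs vs CR's, by Player 1's action — High: 8>4, Mid: 6>2, Low: 4>0.
R gives a strictly higher payoff against every action of Player 1, so R strictly dominates CR.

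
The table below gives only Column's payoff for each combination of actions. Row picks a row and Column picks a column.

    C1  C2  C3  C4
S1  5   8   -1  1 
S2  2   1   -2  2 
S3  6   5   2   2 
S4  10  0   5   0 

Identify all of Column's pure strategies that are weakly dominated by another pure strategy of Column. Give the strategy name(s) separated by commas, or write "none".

Nothing dominates C1: C2 at S2 (2>1); C3 at S1 (5>-1); C4 at S1 (5>1).
Nothing dominates C2: C1 at S1 (8>5); C3 at S1 (8>-1); C4 at S1 (8>1).
C3 is weakly dominated by C1 (S1: 5>-1, S2: 2>-2, S3: 6>2, S4: 10>5).
C1 weakly dominates C4 — S1: 5>1, S2: 2=2, S3: 6>2, S4: 10>0.

C3, C4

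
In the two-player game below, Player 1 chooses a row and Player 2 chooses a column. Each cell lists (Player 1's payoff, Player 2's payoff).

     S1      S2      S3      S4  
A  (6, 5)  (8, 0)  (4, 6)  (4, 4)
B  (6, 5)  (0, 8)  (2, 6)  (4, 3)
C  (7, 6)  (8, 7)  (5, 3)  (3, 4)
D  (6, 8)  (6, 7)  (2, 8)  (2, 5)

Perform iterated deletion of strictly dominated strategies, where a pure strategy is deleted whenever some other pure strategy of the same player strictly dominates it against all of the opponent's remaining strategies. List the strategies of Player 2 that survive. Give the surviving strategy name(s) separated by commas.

Player 1's strategy D is strictly dominated by C (S1: 7>6, S2: 8>6, S3: 5>2, S4: 3>2) and is removed.
Column S4 is eliminated: S1 beats it against every remaining row (A: 5>4, B: 5>3, C: 6>4).
Player 1's strategy B is strictly dominated by C (S1: 7>6, S2: 8>0, S3: 5>2) and is removed.
Among the remaining strategies, none is strictly dominated by another pure strategy of the same player, so the elimination stops.
Surviving strategies — Player 1: {A, C}; Player 2: {S1, S2, S3}.

S1, S2, S3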